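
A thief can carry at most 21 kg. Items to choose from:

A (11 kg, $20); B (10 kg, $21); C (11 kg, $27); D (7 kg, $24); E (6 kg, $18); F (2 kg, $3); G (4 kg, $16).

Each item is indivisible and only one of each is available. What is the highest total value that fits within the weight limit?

$61

Check high-value combinations within 21 kg:
- D+E+F+G: weight 7+6+2+4=19, value 24+18+3+16=61
- B+D+G: weight 10+7+4=21, value 21+24+16=61
- C+E+G: weight 11+6+4=21, value 27+18+16=61
- D+E+G: weight 7+6+4=17, value 24+18+16=58
- B+E+G: weight 10+6+4=20, value 21+18+16=55
Best: $61.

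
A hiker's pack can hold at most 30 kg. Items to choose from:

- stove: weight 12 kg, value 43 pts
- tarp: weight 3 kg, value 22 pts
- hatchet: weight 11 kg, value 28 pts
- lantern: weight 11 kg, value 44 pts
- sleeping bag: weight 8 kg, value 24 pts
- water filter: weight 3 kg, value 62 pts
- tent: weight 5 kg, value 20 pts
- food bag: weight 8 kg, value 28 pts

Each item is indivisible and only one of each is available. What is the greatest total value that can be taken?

176 pts

Check high-value combinations within 30 kg:
- tarp+lantern+water filter+tent+food bag: weight 3+11+3+5+8=30, value 22+44+62+20+28=176
- tarp+lantern+sleeping bag+water filter+tent: weight 3+11+8+3+5=30, value 22+44+24+62+20=172
- stove+tarp+lantern+water filter: weight 12+3+11+3=29, value 43+22+44+62=171
Best: 176 pts.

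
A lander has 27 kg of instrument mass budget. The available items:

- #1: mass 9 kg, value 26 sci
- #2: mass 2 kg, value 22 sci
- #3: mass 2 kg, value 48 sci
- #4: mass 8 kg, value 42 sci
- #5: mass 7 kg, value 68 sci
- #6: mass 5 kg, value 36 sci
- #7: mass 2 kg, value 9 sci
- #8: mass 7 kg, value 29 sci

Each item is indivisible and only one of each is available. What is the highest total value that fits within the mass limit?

This is a 0/1 knapsack; check combinations near the capacity.
- #2+#3+#4+#5+#6+#7: mass 2+2+8+7+5+2=26, value 22+48+42+68+36+9=225
- #2+#3+#4+#5+#6: mass 2+2+8+7+5=24, value 22+48+42+68+36=216
- #2+#3+#5+#6+#7+#8: mass 2+2+7+5+2+7=25, value 22+48+68+36+9+29=212
Best: 225 sci.

225 sci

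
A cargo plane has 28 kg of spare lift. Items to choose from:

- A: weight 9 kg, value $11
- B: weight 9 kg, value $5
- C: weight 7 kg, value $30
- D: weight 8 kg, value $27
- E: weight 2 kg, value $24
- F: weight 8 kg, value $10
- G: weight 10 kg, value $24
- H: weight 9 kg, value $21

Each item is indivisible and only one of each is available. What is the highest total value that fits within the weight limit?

Check high-value combinations within 28 kg:
- C+D+E+G: weight 7+8+2+10=27, value 30+27+24+24=105
- C+D+E+H: weight 7+8+2+9=26, value 30+27+24+21=102
- C+E+G+H: weight 7+2+10+9=28, value 30+24+24+21=99
- A+C+D+E: weight 9+7+8+2=26, value 11+30+27+24=92
- C+D+E+F: weight 7+8+2+8=25, value 30+27+24+10=91
Best: $105.

$105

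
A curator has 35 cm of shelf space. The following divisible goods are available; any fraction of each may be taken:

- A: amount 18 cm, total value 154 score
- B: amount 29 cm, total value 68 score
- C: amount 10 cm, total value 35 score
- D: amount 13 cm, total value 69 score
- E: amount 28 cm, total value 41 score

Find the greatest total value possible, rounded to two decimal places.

Take in order of value per unit:
- A (154/18 per unit): all 18 → value 154, running total 154.00
- D (69/13 per unit): all 13 → value 69, running total 223.00
- C (35/10 per unit): 4 of 10 → value 4×35/10 = 14.0000, running total 237.00
Total 237.00.

237.00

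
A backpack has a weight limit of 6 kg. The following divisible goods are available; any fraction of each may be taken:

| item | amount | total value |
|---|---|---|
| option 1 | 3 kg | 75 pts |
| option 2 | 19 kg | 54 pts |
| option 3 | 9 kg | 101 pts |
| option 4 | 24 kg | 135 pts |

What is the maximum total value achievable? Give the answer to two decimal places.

Take in order of value per unit:
- option 1 (75/3 per unit): all 3 → value 75, running total 75.00
- option 3 (101/9 per unit): 3 of 9 → value 3×101/9 = 33.6667, running total 108.67
Total 108.67.

108.67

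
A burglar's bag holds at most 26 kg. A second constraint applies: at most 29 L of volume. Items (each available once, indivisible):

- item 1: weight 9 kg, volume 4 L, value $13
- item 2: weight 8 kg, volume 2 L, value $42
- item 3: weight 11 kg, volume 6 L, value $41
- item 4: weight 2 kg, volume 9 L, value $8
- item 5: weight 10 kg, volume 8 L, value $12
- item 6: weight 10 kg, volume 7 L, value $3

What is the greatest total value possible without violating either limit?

$91

Feasible sets respecting both limits:
- item 2+item 3+item 4: weight 21, volume 17, value 91
- item 2+item 3: weight 19, volume 8, value 83
- item 1+item 2+item 4: weight 19, volume 15, value 63
Best: $91.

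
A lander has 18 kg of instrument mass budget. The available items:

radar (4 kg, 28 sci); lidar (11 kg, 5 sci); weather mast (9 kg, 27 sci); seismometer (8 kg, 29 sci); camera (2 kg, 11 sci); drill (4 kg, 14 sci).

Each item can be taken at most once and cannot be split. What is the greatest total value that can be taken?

82 sci

This is a 0/1 knapsack; check combinations near the capacity.
- radar+seismometer+camera+drill: mass 4+8+2+4=18, value 28+29+11+14=82
- radar+seismometer+drill: mass 4+8+4=16, value 28+29+14=71
- radar+weather mast+drill: mass 4+9+4=17, value 28+27+14=69
Best: 82 sci.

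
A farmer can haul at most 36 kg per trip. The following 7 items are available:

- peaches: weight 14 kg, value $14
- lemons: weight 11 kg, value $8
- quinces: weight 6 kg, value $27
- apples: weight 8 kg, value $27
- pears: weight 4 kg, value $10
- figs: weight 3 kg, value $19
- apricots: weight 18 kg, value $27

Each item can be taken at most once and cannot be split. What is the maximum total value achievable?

This is a 0/1 knapsack; check combinations near the capacity.
- quinces+apples+figs+apricots: weight 6+8+3+18=35, value 27+27+19+27=100
- peaches+quinces+apples+pears+figs: weight 14+6+8+4+3=35, value 14+27+27+10+19=97
- lemons+quinces+apples+pears+figs: weight 11+6+8+4+3=32, value 8+27+27+10+19=91
- quinces+apples+pears+apricots: weight 6+8+4+18=36, value 27+27+10+27=91
- peaches+quinces+apples+figs: weight 14+6+8+3=31, value 14+27+27+19=87
Best: $100.

$100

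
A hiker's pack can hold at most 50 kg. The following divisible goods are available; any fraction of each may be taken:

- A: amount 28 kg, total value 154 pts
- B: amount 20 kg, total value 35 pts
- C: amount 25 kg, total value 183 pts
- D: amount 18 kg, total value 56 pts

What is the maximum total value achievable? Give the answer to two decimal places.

320.50

Take in order of value per unit:
- C (183/25 per unit): all 25 → value 183, running total 183.00
- A (154/28 per unit): 25 of 28 → value 25×154/28 = 137.5000, running total 320.50
Total 320.50.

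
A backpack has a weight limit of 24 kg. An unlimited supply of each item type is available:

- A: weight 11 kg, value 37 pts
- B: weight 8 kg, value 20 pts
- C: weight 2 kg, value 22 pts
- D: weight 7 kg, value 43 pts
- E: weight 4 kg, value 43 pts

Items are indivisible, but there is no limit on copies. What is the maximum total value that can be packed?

Best value-per-unit is C at 22/2, and filling with it alone uses weight 12×2=24. No mix of the others beats 12×22 = 264.

264 pts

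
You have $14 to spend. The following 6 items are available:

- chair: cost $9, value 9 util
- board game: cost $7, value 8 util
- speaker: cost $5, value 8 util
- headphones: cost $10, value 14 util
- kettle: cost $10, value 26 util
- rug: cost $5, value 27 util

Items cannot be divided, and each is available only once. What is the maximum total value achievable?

36 util

This is a 0/1 knapsack; check combinations near the capacity.
- chair+rug: cost 9+5=14, value 9+27=36
- speaker+rug: cost 5+5=10, value 8+27=35
- board game+rug: cost 7+5=12, value 8+27=35
- rug: cost 5, value 27
Best: 36 util.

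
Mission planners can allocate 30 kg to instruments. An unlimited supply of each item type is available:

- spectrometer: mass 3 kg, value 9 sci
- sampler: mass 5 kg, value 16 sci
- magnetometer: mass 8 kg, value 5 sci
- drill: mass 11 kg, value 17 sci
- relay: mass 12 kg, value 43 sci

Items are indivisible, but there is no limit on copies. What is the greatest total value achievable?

104 sci

Best value-per-unit is relay at 43/12; filling with it alone gives 2×43 = 86.
Optimal mix: 2×spectrometer + 2×relay → mass 30, value 104.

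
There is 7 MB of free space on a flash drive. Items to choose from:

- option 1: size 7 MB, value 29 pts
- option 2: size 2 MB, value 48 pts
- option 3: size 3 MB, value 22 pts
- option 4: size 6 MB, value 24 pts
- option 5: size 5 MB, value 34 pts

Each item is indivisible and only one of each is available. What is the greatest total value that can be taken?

82 pts

Check high-value combinations within 7 MB:
- option 2+option 5: size 2+5=7, value 48+34=82
- option 2+option 3: size 2+3=5, value 48+22=70
- option 2: size 2, value 48
- option 5: size 5, value 34
- option 1: size 7, value 29
Best: 82 pts.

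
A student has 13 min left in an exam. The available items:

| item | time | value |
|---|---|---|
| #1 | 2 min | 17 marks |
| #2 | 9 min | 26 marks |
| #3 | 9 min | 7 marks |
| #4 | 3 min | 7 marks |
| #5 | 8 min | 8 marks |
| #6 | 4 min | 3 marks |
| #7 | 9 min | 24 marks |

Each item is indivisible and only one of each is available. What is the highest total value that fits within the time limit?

43 marks

Check high-value combinations within 13 min:
- #1+#2: time 2+9=11, value 17+26=43
- #1+#7: time 2+9=11, value 17+24=41
- #2+#4: time 9+3=12, value 26+7=33
- #1+#4+#5: time 2+3+8=13, value 17+7+8=32
Best: 43 marks.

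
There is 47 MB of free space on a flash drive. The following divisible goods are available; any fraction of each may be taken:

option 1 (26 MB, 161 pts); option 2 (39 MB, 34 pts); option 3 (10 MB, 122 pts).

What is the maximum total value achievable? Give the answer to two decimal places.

Take in order of value per unit:
- option 3 (122/10 per unit): all 10 → value 122, running total 122.00
- option 1 (161/26 per unit): all 26 → value 161, running total 283.00
- option 2 (34/39 per unit): 11 of 39 → value 11×34/39 = 9.5897, running total 292.59
Total 292.59.

292.59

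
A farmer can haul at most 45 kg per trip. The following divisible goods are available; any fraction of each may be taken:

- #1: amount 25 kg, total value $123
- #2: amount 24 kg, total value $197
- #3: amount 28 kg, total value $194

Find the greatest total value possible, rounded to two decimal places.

Take in order of value per unit:
- #2 (197/24 per unit): all 24 → value 197, running total 197.00
- #3 (194/28 per unit): 21 of 28 → value 21×194/28 = 145.5000, running total 342.50
Total 342.50.

342.50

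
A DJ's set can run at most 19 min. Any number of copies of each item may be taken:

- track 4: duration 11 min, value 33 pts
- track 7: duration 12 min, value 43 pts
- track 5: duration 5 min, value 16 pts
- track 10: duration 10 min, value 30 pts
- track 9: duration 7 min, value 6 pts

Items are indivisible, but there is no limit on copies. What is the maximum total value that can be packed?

59 pts

Best value-per-unit is track 7 at 43/12; filling with it alone gives 1×43 = 43.
Optimal mix: 1×track 7 + 1×track 5 → duration 17, value 59.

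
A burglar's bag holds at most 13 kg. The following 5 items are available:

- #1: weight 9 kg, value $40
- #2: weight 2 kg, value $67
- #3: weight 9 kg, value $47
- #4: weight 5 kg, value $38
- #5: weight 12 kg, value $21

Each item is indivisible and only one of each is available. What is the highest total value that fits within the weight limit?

This is a 0/1 knapsack; check combinations near the capacity.
- #2+#3: weight 2+9=11, value 67+47=114
- #1+#2: weight 9+2=11, value 40+67=107
- #2+#4: weight 2+5=7, value 67+38=105
Best: $114.

$114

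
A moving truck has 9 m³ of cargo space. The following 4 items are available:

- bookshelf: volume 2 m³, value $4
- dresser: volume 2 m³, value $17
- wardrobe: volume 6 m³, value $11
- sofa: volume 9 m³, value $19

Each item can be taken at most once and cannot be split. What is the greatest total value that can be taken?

Check high-value combinations within 9 m³:
- dresser+wardrobe: volume 2+6=8, value 17+11=28
- bookshelf+dresser: volume 2+2=4, value 4+17=21
- sofa: volume 9, value 19
Best: $28.

$28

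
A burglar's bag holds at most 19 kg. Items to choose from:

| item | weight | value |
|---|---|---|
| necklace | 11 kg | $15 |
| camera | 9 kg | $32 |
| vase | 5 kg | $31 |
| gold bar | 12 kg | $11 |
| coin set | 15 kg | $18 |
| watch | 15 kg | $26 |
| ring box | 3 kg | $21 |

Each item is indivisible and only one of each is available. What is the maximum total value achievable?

Check high-value combinations within 19 kg:
- camera+vase+ring box: weight 9+5+3=17, value 32+31+21=84
- necklace+vase+ring box: weight 11+5+3=19, value 15+31+21=67
- camera+vase: weight 9+5=14, value 32+31=63
- camera+ring box: weight 9+3=12, value 32+21=53
Best: $84.

$84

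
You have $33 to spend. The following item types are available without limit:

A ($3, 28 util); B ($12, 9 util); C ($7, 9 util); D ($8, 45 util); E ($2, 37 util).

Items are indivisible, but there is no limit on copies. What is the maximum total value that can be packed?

592 util

Best value-per-unit is E at 37/2, and filling with it alone uses cost 16×2=32. No mix of the others beats 16×37 = 592.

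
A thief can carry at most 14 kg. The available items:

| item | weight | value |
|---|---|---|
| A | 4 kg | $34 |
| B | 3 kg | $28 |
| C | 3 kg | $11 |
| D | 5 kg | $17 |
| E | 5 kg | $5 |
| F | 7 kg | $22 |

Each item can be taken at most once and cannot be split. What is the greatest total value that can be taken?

$84

Check high-value combinations within 14 kg:
- A+B+F: weight 4+3+7=14, value 34+28+22=84
- A+B+D: weight 4+3+5=12, value 34+28+17=79
- A+B+C: weight 4+3+3=10, value 34+28+11=73
Best: $84.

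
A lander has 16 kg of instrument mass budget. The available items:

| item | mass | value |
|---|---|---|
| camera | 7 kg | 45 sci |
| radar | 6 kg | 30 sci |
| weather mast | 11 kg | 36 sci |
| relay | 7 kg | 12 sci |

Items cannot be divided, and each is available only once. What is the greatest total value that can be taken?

75 sci

This is a 0/1 knapsack; check combinations near the capacity.
- camera+radar: mass 7+6=13, value 45+30=75
- camera+relay: mass 7+7=14, value 45+12=57
- camera: mass 7, value 45
Best: 75 sci.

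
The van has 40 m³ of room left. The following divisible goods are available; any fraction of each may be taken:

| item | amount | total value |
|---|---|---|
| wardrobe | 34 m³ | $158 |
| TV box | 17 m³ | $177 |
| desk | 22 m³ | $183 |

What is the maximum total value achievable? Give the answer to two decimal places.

Take in order of value per unit:
- TV box (177/17 per unit): all 17 → value 177, running total 177.00
- desk (183/22 per unit): all 22 → value 183, running total 360.00
- wardrobe (158/34 per unit): 1 of 34 → value 1×158/34 = 4.6471, running total 364.65
Total 364.65.

364.65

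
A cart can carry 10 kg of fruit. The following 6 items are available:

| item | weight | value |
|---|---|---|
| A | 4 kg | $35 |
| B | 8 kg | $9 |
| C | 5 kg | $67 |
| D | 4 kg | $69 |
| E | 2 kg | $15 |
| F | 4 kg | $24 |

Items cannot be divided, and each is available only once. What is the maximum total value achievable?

Check high-value combinations within 10 kg:
- C+D: weight 5+4=9, value 67+69=136
- A+D+E: weight 4+4+2=10, value 35+69+15=119
- D+E+F: weight 4+2+4=10, value 69+15+24=108
Best: $136.

$136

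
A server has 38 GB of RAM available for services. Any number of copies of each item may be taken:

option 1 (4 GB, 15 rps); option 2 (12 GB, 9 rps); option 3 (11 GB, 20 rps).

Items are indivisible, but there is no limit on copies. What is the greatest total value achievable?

135 rps

Best value-per-unit is option 1 at 15/4, and filling with it alone uses memory 9×4=36. No mix of the others beats 9×15 = 135.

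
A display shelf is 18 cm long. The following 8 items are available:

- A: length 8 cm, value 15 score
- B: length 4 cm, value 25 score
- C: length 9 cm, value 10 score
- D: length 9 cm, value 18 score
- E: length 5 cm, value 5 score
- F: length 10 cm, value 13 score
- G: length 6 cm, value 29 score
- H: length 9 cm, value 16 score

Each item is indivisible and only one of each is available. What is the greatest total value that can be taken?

This is a 0/1 knapsack; check combinations near the capacity.
- A+B+G: length 8+4+6=18, value 15+25+29=69
- B+E+G: length 4+5+6=15, value 25+5+29=59
- B+G: length 4+6=10, value 25+29=54
Best: 69 score.

69 score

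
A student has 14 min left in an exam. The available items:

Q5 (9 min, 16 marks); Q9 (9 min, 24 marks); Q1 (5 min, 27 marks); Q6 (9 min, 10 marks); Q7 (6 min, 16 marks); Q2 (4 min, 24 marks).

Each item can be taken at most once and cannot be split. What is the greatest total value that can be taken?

51 marks

This is a 0/1 knapsack; check combinations near the capacity.
- Q1+Q2: time 5+4=9, value 27+24=51
- Q9+Q1: time 9+5=14, value 24+27=51
- Q9+Q2: time 9+4=13, value 24+24=48
- Q1+Q7: time 5+6=11, value 27+16=43
Best: 51 marks.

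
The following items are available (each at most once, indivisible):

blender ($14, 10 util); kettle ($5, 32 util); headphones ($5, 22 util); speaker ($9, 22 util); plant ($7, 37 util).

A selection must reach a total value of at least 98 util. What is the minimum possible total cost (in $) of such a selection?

26

Subsets with value ≥ 98, sorted by total cost:
- kettle+headphones+speaker+plant: cost 26, value 113
- blender+kettle+headphones+plant: cost 31, value 101
Minimum cost: 26 $.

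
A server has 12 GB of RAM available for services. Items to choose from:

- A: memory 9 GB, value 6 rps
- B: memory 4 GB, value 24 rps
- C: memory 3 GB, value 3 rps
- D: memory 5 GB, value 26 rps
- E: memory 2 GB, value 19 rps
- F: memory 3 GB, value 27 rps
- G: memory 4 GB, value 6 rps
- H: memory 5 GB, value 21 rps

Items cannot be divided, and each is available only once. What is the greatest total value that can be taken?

77 rps

This is a 0/1 knapsack; check combinations near the capacity.
- B+D+F: memory 4+5+3=12, value 24+26+27=77
- B+C+E+F: memory 4+3+2+3=12, value 24+3+19+27=73
- D+E+F: memory 5+2+3=10, value 26+19+27=72
- B+F+H: memory 4+3+5=12, value 24+27+21=72
Best: 77 rps.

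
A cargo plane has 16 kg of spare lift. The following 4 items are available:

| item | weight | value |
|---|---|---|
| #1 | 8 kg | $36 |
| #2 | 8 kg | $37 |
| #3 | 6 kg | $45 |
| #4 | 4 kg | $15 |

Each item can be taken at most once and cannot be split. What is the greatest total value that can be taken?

This is a 0/1 knapsack; check combinations near the capacity.
- #2+#3: weight 8+6=14, value 37+45=82
- #1+#3: weight 8+6=14, value 36+45=81
- #1+#2: weight 8+8=16, value 36+37=73
- #3+#4: weight 6+4=10, value 45+15=60
- #2+#4: weight 8+4=12, value 37+15=52
Best: $82.

$82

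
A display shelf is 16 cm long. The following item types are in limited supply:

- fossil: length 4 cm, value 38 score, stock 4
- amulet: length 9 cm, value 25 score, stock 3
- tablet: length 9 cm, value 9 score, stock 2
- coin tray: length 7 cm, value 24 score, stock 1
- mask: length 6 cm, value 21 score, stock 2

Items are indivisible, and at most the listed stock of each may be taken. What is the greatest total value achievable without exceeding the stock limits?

Top feasible selections:
- 4×fossil: length 16, value 152
- 3×fossil: length 12, value 114
- 2×fossil + 1×coin tray: length 15, value 100
Best: 152 score.

152 score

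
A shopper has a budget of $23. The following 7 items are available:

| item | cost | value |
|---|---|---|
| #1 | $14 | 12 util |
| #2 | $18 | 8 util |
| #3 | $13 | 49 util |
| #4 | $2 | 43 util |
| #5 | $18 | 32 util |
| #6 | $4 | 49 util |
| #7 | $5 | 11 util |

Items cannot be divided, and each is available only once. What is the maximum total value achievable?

Check high-value combinations within $23:
- #3+#4+#6: cost 13+2+4=19, value 49+43+49=141
- #3+#6+#7: cost 13+4+5=22, value 49+49+11=109
- #1+#4+#6: cost 14+2+4=20, value 12+43+49=104
Best: 141 util.

141 util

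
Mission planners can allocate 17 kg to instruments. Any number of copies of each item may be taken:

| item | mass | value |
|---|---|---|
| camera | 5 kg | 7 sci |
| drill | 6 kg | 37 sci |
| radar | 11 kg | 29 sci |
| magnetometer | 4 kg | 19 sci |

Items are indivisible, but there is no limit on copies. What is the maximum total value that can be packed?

93 sci

Best value-per-unit is drill at 37/6; filling with it alone gives 2×37 = 74.
Optimal mix: 2×drill + 1×magnetometer → mass 16, value 93.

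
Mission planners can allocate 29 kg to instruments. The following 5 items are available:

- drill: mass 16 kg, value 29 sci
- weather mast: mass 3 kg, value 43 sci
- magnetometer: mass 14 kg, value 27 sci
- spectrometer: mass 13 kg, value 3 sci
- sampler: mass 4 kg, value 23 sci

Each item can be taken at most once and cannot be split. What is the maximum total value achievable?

95 sci

Check high-value combinations within 29 kg:
- drill+weather mast+sampler: mass 16+3+4=23, value 29+43+23=95
- weather mast+magnetometer+sampler: mass 3+14+4=21, value 43+27+23=93
- drill+weather mast: mass 16+3=19, value 29+43=72
- weather mast+magnetometer: mass 3+14=17, value 43+27=70
- weather mast+spectrometer+sampler: mass 3+13+4=20, value 43+3+23=69
Best: 95 sci.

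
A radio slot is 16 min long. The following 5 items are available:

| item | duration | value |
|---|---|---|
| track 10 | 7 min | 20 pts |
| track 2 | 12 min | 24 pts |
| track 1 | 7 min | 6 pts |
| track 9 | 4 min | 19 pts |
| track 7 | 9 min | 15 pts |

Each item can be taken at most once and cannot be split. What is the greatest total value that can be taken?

43 pts

Check high-value combinations within 16 min:
- track 2+track 9: duration 12+4=16, value 24+19=43
- track 10+track 9: duration 7+4=11, value 20+19=39
- track 10+track 7: duration 7+9=16, value 20+15=35
Best: 43 pts.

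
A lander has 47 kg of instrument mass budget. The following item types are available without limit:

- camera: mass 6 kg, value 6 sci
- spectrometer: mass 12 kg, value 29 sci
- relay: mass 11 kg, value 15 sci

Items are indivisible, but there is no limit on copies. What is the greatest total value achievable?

Best value-per-unit is spectrometer at 29/12; filling with it alone gives 3×29 = 87.
Optimal mix: 3×spectrometer + 1×relay → mass 47, value 102.

102 sci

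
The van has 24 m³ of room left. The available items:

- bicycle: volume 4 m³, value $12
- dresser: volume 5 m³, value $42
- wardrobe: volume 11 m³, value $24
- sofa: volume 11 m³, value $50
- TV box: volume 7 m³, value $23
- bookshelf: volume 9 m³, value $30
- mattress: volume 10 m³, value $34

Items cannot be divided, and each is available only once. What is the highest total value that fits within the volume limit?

This is a 0/1 knapsack; check combinations near the capacity.
- dresser+sofa+TV box: volume 5+11+7=23, value 42+50+23=115
- dresser+bookshelf+mattress: volume 5+9+10=24, value 42+30+34=106
- bicycle+dresser+sofa: volume 4+5+11=20, value 12+42+50=104
- dresser+TV box+mattress: volume 5+7+10=22, value 42+23+34=99
Best: $115.

$115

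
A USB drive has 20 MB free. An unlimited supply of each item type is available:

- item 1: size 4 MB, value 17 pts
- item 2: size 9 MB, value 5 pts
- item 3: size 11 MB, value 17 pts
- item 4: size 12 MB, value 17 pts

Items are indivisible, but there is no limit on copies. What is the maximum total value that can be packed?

85 pts

Best value-per-unit is item 1 at 17/4, and filling with it alone uses size 5×4=20. No mix of the others beats 5×17 = 85.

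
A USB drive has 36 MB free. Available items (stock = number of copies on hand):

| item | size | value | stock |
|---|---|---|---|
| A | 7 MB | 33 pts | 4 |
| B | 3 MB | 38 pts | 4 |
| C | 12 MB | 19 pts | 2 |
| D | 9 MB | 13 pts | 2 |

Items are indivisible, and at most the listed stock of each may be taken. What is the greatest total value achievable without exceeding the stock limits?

Top feasible selections:
- 3×A + 4×B: size 33, value 251
- 2×A + 4×B + 1×D: size 35, value 231
- 2×A + 4×B: size 26, value 218
Best: 251 pts.

251 pts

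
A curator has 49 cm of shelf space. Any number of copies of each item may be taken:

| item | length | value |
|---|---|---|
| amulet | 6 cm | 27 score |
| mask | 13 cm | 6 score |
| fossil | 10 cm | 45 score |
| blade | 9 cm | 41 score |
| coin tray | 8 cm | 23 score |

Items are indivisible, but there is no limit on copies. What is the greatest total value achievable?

Best value-per-unit is blade at 41/9; filling with it alone gives 5×41 = 205.
Optimal mix: 2×amulet + 1×fossil + 3×blade → length 49, value 222.

222 score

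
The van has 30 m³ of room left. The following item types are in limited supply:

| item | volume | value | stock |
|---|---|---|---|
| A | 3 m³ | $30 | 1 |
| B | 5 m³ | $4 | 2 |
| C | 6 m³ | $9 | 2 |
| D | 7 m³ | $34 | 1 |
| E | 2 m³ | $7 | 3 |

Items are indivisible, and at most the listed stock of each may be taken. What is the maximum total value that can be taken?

$103

Top feasible selections:
- 1×A + 2×C + 1×D + 3×E: volume 28, value 103
- 1×A + 1×B + 1×C + 1×D + 3×E: volume 27, value 98
- 1×A + 2×C + 1×D + 2×E: volume 26, value 96
Best: $103.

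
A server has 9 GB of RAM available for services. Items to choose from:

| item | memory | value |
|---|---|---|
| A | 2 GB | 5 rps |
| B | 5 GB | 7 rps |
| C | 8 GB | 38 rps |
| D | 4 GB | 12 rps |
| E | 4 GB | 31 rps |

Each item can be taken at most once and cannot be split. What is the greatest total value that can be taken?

43 rps

Check high-value combinations within 9 GB:
- D+E: memory 4+4=8, value 12+31=43
- C: memory 8, value 38
- B+E: memory 5+4=9, value 7+31=38
- A+E: memory 2+4=6, value 5+31=36
Best: 43 rps.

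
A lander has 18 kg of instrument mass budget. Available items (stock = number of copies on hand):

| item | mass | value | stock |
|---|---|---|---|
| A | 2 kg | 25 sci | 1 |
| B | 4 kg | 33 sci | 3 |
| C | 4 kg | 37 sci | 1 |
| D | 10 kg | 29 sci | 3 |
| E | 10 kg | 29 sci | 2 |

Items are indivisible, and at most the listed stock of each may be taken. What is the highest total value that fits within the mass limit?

Top feasible selections:
- 1×A + 3×B + 1×C: mass 18, value 161
- 3×B + 1×C: mass 16, value 136
- 1×A + 2×B + 1×C: mass 14, value 128
Best: 161 sci.

161 sci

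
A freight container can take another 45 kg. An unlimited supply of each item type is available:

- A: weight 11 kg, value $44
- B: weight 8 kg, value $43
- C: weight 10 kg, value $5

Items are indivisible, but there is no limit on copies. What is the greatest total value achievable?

$216

Best value-per-unit is B at 43/8; filling with it alone gives 5×43 = 215.
Optimal mix: 1×A + 4×B → weight 43, value 216.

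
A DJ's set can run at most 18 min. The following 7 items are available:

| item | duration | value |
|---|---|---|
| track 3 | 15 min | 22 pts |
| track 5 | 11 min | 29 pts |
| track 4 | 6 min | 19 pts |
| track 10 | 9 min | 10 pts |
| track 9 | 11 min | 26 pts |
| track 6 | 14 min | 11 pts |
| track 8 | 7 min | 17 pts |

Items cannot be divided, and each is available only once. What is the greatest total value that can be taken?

48 pts

Check high-value combinations within 18 min:
- track 5+track 4: duration 11+6=17, value 29+19=48
- track 5+track 8: duration 11+7=18, value 29+17=46
- track 4+track 9: duration 6+11=17, value 19+26=45
Best: 48 pts.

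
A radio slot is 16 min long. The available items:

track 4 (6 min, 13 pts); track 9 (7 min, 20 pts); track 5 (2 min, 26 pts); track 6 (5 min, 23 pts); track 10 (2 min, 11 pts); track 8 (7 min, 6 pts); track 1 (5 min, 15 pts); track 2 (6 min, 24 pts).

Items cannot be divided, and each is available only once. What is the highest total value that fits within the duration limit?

Check high-value combinations within 16 min:
- track 5+track 6+track 10+track 2: duration 2+5+2+6=15, value 26+23+11+24=84
- track 9+track 5+track 6+track 10: duration 7+2+5+2=16, value 20+26+23+11=80
- track 5+track 10+track 1+track 2: duration 2+2+5+6=15, value 26+11+15+24=76
Best: 84 pts.

84 pts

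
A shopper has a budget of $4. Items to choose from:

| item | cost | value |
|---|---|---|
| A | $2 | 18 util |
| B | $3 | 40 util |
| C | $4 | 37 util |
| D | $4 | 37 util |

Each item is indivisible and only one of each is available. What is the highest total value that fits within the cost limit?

Check high-value combinations within $4:
- B: cost 3, value 40
- C: cost 4, value 37
- D: cost 4, value 37
- A: cost 2, value 18
Best: 40 util.

40 util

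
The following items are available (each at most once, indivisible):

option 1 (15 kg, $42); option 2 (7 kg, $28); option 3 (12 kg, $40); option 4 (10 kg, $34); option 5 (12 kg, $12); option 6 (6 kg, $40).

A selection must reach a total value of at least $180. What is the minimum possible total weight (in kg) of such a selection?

50

Subsets with value ≥ 180, sorted by total weight:
- option 1+option 2+option 3+option 4+option 6: weight 50, value 184
- option 1+option 2+option 3+option 4+option 5+option 6: weight 62, value 196
Minimum weight: 50 kg.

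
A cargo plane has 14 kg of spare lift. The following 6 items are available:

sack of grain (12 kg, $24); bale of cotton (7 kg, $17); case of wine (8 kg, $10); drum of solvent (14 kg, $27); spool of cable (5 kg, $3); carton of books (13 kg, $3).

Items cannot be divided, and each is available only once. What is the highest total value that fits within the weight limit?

Check high-value combinations within 14 kg:
- drum of solvent: weight 14, value 27
- sack of grain: weight 12, value 24
- bale of cotton+spool of cable: weight 7+5=12, value 17+3=20
- bale of cotton: weight 7, value 17
- case of wine+spool of cable: weight 8+5=13, value 10+3=13
Best: $27.

$27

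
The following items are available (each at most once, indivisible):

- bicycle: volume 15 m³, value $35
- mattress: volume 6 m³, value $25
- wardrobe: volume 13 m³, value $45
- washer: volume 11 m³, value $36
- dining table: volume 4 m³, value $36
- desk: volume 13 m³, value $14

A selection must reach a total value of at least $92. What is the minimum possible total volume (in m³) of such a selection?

Subsets with value ≥ 92, sorted by total volume:
- mattress+washer+dining table: volume 21, value 97
- mattress+wardrobe+dining table: volume 23, value 106
- bicycle+mattress+dining table: volume 25, value 96
Minimum volume: 21 m³.

21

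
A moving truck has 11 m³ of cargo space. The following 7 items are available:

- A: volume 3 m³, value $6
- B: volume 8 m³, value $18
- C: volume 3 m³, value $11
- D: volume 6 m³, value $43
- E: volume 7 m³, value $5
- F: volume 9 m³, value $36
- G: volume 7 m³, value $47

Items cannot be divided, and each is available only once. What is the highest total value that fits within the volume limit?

Check high-value combinations within 11 m³:
- C+G: volume 3+7=10, value 11+47=58
- C+D: volume 3+6=9, value 11+43=54
- A+G: volume 3+7=10, value 6+47=53
- A+D: volume 3+6=9, value 6+43=49
Best: $58.

$58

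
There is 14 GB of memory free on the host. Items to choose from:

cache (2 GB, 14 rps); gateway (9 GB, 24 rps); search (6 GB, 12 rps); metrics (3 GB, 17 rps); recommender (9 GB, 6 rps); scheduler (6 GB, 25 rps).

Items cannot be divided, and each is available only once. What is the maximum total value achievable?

56 rps

This is a 0/1 knapsack; check combinations near the capacity.
- cache+metrics+scheduler: memory 2+3+6=11, value 14+17+25=56
- cache+gateway+metrics: memory 2+9+3=14, value 14+24+17=55
- cache+search+scheduler: memory 2+6+6=14, value 14+12+25=51
Best: 56 rps.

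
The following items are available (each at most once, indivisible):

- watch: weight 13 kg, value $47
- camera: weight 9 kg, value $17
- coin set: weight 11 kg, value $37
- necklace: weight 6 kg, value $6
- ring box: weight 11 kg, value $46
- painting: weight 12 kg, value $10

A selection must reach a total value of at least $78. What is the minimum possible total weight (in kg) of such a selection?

Subsets with value ≥ 78, sorted by total weight:
- coin set+ring box: weight 22, value 83
- watch+ring box: weight 24, value 93
- watch+coin set: weight 24, value 84
- coin set+necklace+ring box: weight 28, value 89
Minimum weight: 22 kg.

22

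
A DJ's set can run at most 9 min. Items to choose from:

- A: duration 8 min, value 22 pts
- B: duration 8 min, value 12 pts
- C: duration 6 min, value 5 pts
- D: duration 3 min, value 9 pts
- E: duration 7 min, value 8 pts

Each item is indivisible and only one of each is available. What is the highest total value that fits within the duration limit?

22 pts

Check high-value combinations within 9 min:
- A: duration 8, value 22
- C+D: duration 6+3=9, value 5+9=14
- B: duration 8, value 12
- D: duration 3, value 9
Best: 22 pts.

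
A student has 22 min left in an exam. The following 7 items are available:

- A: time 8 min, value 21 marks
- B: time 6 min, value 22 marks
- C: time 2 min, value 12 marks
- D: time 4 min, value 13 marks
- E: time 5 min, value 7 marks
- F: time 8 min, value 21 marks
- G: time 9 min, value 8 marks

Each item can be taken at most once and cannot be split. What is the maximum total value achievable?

68 marks

Check high-value combinations within 22 min:
- A+B+C+D: time 8+6+2+4=20, value 21+22+12+13=68
- B+C+D+F: time 6+2+4+8=20, value 22+12+13+21=68
- A+C+D+F: time 8+2+4+8=22, value 21+12+13+21=67
- A+B+F: time 8+6+8=22, value 21+22+21=64
Best: 68 marks.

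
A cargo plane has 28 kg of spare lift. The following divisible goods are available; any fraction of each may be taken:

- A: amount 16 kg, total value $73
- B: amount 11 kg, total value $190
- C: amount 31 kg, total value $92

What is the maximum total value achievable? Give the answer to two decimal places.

265.97

Take in order of value per unit:
- B (190/11 per unit): all 11 → value 190, running total 190.00
- A (73/16 per unit): all 16 → value 73, running total 263.00
- C (92/31 per unit): 1 of 31 → value 1×92/31 = 2.9677, running total 265.97
Total 265.97.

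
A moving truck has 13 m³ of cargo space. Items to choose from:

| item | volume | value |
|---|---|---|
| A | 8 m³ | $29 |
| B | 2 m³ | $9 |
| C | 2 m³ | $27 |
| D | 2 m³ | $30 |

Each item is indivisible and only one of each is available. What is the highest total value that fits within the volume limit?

$86

Check high-value combinations within 13 m³:
- A+C+D: volume 8+2+2=12, value 29+27+30=86
- A+B+D: volume 8+2+2=12, value 29+9+30=68
- B+C+D: volume 2+2+2=6, value 9+27+30=66
- A+B+C: volume 8+2+2=12, value 29+9+27=65
Best: $86.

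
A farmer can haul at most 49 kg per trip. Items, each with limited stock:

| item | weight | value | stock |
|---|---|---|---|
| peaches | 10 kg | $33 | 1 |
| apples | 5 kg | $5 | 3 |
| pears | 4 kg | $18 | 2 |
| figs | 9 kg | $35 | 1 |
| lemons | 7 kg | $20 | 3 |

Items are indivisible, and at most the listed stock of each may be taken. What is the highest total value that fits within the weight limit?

Top feasible selections:
- 1×peaches + 2×pears + 1×figs + 3×lemons: weight 48, value 164
- 1×peaches + 1×apples + 1×pears + 1×figs + 3×lemons: weight 49, value 151
- 1×peaches + 1×apples + 2×pears + 1×figs + 2×lemons: weight 46, value 149
Best: $164.

$164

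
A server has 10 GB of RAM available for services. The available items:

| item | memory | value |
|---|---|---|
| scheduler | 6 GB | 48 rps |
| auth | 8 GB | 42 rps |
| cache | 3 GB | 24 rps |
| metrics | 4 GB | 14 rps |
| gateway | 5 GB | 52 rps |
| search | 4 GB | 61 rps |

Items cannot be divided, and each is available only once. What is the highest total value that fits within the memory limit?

Check high-value combinations within 10 GB:
- gateway+search: memory 5+4=9, value 52+61=113
- scheduler+search: memory 6+4=10, value 48+61=109
- cache+search: memory 3+4=7, value 24+61=85
- cache+gateway: memory 3+5=8, value 24+52=76
Best: 113 rps.

113 rps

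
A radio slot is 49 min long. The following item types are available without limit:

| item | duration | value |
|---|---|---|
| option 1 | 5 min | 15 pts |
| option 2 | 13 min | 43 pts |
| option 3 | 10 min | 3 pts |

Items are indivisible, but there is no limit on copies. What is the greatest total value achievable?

Best value-per-unit is option 2 at 43/13; filling with it alone gives 3×43 = 129.
Optimal mix: 2×option 1 + 3×option 2 → duration 49, value 159.

159 pts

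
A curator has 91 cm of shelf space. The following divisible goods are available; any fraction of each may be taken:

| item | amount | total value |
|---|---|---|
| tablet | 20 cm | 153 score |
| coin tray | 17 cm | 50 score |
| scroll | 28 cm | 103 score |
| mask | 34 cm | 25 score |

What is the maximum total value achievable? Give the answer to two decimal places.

Take in order of value per unit:
- tablet (153/20 per unit): all 20 → value 153, running total 153.00
- scroll (103/28 per unit): all 28 → value 103, running total 256.00
- coin tray (50/17 per unit): all 17 → value 50, running total 306.00
- mask (25/34 per unit): 26 of 34 → value 26×25/34 = 19.1176, running total 325.12
Total 325.12.

325.12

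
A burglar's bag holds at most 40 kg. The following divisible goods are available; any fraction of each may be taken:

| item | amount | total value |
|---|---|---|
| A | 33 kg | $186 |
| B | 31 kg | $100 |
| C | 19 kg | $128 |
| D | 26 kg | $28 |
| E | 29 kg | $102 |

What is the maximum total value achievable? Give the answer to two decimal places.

Take in order of value per unit:
- C (128/19 per unit): all 19 → value 128, running total 128.00
- A (186/33 per unit): 21 of 33 → value 21×186/33 = 118.3636, running total 246.36
Total 246.36.

246.36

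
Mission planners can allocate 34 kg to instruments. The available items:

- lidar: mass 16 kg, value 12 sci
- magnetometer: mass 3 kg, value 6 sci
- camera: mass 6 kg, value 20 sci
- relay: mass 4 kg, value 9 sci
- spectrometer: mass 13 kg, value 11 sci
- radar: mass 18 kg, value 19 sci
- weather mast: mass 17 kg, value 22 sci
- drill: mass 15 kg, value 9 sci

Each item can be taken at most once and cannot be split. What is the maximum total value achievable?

Check high-value combinations within 34 kg:
- magnetometer+camera+relay+weather mast: mass 3+6+4+17=30, value 6+20+9+22=57
- magnetometer+camera+relay+radar: mass 3+6+4+18=31, value 6+20+9+19=54
- camera+relay+weather mast: mass 6+4+17=27, value 20+9+22=51
Best: 57 sci.

57 sci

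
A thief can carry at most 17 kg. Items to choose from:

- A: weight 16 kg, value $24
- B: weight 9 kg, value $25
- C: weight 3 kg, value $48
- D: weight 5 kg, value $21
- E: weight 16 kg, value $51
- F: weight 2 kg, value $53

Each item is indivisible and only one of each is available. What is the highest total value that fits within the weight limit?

Check high-value combinations within 17 kg:
- B+C+F: weight 9+3+2=14, value 25+48+53=126
- C+D+F: weight 3+5+2=10, value 48+21+53=122
- C+F: weight 3+2=5, value 48+53=101
- B+D+F: weight 9+5+2=16, value 25+21+53=99
Best: $126.

$126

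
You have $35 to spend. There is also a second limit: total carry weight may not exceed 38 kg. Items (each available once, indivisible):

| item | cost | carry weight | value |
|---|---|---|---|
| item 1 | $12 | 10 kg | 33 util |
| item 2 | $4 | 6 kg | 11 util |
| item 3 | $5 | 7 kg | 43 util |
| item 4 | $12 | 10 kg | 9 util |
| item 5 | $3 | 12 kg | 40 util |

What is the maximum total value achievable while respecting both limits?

127 util

Feasible sets respecting both limits:
- item 1+item 2+item 3+item 5: cost 24, carry weight 35, value 127
- item 1+item 3+item 5: cost 20, carry weight 29, value 116
- item 2+item 3+item 4+item 5: cost 24, carry weight 35, value 103
Best: 127 util.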